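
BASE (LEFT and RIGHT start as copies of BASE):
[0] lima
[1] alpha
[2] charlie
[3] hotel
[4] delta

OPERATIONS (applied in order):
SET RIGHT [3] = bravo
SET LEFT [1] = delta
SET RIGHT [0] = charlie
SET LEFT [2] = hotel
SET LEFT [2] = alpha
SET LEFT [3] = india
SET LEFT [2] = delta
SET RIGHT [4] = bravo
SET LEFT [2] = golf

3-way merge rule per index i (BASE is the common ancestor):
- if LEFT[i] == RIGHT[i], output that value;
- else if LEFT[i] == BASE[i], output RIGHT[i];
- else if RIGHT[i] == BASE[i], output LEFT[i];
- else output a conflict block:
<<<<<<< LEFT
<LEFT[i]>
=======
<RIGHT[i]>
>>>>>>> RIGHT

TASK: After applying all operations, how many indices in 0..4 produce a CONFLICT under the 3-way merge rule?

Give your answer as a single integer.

Answer: 1

Derivation:
Final LEFT:  [lima, delta, golf, india, delta]
Final RIGHT: [charlie, alpha, charlie, bravo, bravo]
i=0: L=lima=BASE, R=charlie -> take RIGHT -> charlie
i=1: L=delta, R=alpha=BASE -> take LEFT -> delta
i=2: L=golf, R=charlie=BASE -> take LEFT -> golf
i=3: BASE=hotel L=india R=bravo all differ -> CONFLICT
i=4: L=delta=BASE, R=bravo -> take RIGHT -> bravo
Conflict count: 1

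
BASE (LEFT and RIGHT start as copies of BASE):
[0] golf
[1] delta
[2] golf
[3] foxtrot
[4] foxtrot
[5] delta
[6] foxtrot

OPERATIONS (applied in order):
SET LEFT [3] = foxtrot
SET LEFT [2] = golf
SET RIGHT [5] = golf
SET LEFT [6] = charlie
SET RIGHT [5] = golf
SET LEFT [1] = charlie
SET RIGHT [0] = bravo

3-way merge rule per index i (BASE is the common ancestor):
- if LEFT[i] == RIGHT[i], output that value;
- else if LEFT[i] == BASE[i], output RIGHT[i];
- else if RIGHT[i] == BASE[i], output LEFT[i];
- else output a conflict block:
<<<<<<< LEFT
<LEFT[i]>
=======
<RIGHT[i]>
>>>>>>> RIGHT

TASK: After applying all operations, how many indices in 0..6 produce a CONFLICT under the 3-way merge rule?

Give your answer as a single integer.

Answer: 0

Derivation:
Final LEFT:  [golf, charlie, golf, foxtrot, foxtrot, delta, charlie]
Final RIGHT: [bravo, delta, golf, foxtrot, foxtrot, golf, foxtrot]
i=0: L=golf=BASE, R=bravo -> take RIGHT -> bravo
i=1: L=charlie, R=delta=BASE -> take LEFT -> charlie
i=2: L=golf R=golf -> agree -> golf
i=3: L=foxtrot R=foxtrot -> agree -> foxtrot
i=4: L=foxtrot R=foxtrot -> agree -> foxtrot
i=5: L=delta=BASE, R=golf -> take RIGHT -> golf
i=6: L=charlie, R=foxtrot=BASE -> take LEFT -> charlie
Conflict count: 0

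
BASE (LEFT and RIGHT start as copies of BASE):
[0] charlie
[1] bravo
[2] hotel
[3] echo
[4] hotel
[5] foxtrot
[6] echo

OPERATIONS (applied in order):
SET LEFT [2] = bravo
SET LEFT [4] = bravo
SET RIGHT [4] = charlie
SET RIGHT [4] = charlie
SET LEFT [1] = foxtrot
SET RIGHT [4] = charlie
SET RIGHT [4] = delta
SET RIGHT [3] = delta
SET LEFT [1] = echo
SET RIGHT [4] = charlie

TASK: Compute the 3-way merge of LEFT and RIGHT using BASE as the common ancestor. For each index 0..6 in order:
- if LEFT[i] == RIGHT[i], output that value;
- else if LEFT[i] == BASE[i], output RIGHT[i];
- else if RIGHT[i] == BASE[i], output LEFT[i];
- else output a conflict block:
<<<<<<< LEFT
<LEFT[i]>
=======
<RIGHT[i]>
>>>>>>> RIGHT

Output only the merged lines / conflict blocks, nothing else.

Final LEFT:  [charlie, echo, bravo, echo, bravo, foxtrot, echo]
Final RIGHT: [charlie, bravo, hotel, delta, charlie, foxtrot, echo]
i=0: L=charlie R=charlie -> agree -> charlie
i=1: L=echo, R=bravo=BASE -> take LEFT -> echo
i=2: L=bravo, R=hotel=BASE -> take LEFT -> bravo
i=3: L=echo=BASE, R=delta -> take RIGHT -> delta
i=4: BASE=hotel L=bravo R=charlie all differ -> CONFLICT
i=5: L=foxtrot R=foxtrot -> agree -> foxtrot
i=6: L=echo R=echo -> agree -> echo

Answer: charlie
echo
bravo
delta
<<<<<<< LEFT
bravo
=======
charlie
>>>>>>> RIGHT
foxtrot
echo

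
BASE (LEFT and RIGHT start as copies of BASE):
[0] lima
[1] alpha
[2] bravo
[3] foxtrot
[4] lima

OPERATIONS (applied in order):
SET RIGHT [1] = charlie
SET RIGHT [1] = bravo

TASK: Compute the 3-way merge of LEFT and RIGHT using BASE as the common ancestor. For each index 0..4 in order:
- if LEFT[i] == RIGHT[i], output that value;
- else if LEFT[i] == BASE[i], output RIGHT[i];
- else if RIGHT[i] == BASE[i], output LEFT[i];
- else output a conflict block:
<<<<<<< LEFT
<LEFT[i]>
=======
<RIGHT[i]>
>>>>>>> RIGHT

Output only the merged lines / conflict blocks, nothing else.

Final LEFT:  [lima, alpha, bravo, foxtrot, lima]
Final RIGHT: [lima, bravo, bravo, foxtrot, lima]
i=0: L=lima R=lima -> agree -> lima
i=1: L=alpha=BASE, R=bravo -> take RIGHT -> bravo
i=2: L=bravo R=bravo -> agree -> bravo
i=3: L=foxtrot R=foxtrot -> agree -> foxtrot
i=4: L=lima R=lima -> agree -> lima

Answer: lima
bravo
bravo
foxtrot
lima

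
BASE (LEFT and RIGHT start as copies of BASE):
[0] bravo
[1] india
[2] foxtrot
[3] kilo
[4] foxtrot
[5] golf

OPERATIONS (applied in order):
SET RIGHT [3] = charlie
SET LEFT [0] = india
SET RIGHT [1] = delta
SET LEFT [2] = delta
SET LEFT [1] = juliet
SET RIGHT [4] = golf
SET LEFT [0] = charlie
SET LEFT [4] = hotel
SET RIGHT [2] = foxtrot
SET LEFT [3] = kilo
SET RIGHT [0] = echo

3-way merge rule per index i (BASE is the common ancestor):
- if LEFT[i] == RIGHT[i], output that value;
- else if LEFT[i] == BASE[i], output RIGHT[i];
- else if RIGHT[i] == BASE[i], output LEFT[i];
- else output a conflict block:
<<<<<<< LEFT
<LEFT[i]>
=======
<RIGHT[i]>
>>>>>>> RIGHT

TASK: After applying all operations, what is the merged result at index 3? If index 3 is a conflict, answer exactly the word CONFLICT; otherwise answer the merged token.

Answer: charlie

Derivation:
Final LEFT:  [charlie, juliet, delta, kilo, hotel, golf]
Final RIGHT: [echo, delta, foxtrot, charlie, golf, golf]
i=0: BASE=bravo L=charlie R=echo all differ -> CONFLICT
i=1: BASE=india L=juliet R=delta all differ -> CONFLICT
i=2: L=delta, R=foxtrot=BASE -> take LEFT -> delta
i=3: L=kilo=BASE, R=charlie -> take RIGHT -> charlie
i=4: BASE=foxtrot L=hotel R=golf all differ -> CONFLICT
i=5: L=golf R=golf -> agree -> golf
Index 3 -> charlie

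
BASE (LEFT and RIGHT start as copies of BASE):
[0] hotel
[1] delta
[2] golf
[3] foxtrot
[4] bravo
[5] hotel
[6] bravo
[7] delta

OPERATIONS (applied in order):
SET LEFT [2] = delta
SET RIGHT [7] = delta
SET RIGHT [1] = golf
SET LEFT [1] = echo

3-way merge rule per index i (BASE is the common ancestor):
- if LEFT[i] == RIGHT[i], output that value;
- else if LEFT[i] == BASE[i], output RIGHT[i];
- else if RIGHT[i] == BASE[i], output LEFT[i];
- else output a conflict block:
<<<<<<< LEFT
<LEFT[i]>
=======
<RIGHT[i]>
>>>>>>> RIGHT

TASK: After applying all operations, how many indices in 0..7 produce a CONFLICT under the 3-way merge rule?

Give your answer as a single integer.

Final LEFT:  [hotel, echo, delta, foxtrot, bravo, hotel, bravo, delta]
Final RIGHT: [hotel, golf, golf, foxtrot, bravo, hotel, bravo, delta]
i=0: L=hotel R=hotel -> agree -> hotel
i=1: BASE=delta L=echo R=golf all differ -> CONFLICT
i=2: L=delta, R=golf=BASE -> take LEFT -> delta
i=3: L=foxtrot R=foxtrot -> agree -> foxtrot
i=4: L=bravo R=bravo -> agree -> bravo
i=5: L=hotel R=hotel -> agree -> hotel
i=6: L=bravo R=bravo -> agree -> bravo
i=7: L=delta R=delta -> agree -> delta
Conflict count: 1

Answer: 1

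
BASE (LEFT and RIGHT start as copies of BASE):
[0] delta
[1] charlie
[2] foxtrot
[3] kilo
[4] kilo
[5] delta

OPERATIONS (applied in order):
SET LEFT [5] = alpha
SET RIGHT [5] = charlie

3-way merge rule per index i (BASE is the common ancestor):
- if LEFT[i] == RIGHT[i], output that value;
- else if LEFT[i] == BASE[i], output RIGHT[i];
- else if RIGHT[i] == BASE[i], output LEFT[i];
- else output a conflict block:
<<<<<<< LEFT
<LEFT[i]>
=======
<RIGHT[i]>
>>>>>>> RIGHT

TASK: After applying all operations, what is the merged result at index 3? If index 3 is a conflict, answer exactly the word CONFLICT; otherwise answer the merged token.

Final LEFT:  [delta, charlie, foxtrot, kilo, kilo, alpha]
Final RIGHT: [delta, charlie, foxtrot, kilo, kilo, charlie]
i=0: L=delta R=delta -> agree -> delta
i=1: L=charlie R=charlie -> agree -> charlie
i=2: L=foxtrot R=foxtrot -> agree -> foxtrot
i=3: L=kilo R=kilo -> agree -> kilo
i=4: L=kilo R=kilo -> agree -> kilo
i=5: BASE=delta L=alpha R=charlie all differ -> CONFLICT
Index 3 -> kilo

Answer: kilo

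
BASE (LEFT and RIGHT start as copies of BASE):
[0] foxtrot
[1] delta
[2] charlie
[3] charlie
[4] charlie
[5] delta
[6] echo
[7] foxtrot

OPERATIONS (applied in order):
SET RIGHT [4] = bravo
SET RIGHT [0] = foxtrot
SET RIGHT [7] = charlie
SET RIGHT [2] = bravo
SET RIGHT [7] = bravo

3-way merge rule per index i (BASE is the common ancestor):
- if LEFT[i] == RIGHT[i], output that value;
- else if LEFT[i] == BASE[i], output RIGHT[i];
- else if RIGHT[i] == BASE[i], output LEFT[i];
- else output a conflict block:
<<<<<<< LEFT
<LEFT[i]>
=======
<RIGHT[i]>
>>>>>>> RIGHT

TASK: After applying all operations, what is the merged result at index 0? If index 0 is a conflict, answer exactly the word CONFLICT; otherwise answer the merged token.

Final LEFT:  [foxtrot, delta, charlie, charlie, charlie, delta, echo, foxtrot]
Final RIGHT: [foxtrot, delta, bravo, charlie, bravo, delta, echo, bravo]
i=0: L=foxtrot R=foxtrot -> agree -> foxtrot
i=1: L=delta R=delta -> agree -> delta
i=2: L=charlie=BASE, R=bravo -> take RIGHT -> bravo
i=3: L=charlie R=charlie -> agree -> charlie
i=4: L=charlie=BASE, R=bravo -> take RIGHT -> bravo
i=5: L=delta R=delta -> agree -> delta
i=6: L=echo R=echo -> agree -> echo
i=7: L=foxtrot=BASE, R=bravo -> take RIGHT -> bravo
Index 0 -> foxtrot

Answer: foxtrot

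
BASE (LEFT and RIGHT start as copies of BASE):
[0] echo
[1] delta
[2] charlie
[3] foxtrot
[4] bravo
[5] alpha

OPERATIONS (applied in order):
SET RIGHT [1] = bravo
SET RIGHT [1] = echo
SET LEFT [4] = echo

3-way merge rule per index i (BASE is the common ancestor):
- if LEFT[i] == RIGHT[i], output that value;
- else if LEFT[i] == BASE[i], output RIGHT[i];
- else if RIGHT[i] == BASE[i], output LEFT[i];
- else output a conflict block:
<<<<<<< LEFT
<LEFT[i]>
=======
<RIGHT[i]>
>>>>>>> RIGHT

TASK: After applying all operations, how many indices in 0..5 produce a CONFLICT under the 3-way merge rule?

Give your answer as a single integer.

Answer: 0

Derivation:
Final LEFT:  [echo, delta, charlie, foxtrot, echo, alpha]
Final RIGHT: [echo, echo, charlie, foxtrot, bravo, alpha]
i=0: L=echo R=echo -> agree -> echo
i=1: L=delta=BASE, R=echo -> take RIGHT -> echo
i=2: L=charlie R=charlie -> agree -> charlie
i=3: L=foxtrot R=foxtrot -> agree -> foxtrot
i=4: L=echo, R=bravo=BASE -> take LEFT -> echo
i=5: L=alpha R=alpha -> agree -> alpha
Conflict count: 0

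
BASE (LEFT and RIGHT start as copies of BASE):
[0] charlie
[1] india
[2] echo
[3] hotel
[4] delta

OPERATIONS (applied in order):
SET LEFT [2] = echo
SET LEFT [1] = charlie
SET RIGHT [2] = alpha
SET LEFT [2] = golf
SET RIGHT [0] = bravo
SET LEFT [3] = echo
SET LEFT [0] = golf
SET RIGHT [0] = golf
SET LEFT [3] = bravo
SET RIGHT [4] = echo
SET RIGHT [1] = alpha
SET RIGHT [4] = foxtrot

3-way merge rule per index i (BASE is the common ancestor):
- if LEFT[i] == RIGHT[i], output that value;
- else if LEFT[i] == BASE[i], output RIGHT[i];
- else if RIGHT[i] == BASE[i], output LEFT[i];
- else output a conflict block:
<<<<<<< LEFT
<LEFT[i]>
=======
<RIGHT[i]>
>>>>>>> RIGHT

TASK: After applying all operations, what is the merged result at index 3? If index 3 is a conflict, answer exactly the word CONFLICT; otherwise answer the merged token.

Final LEFT:  [golf, charlie, golf, bravo, delta]
Final RIGHT: [golf, alpha, alpha, hotel, foxtrot]
i=0: L=golf R=golf -> agree -> golf
i=1: BASE=india L=charlie R=alpha all differ -> CONFLICT
i=2: BASE=echo L=golf R=alpha all differ -> CONFLICT
i=3: L=bravo, R=hotel=BASE -> take LEFT -> bravo
i=4: L=delta=BASE, R=foxtrot -> take RIGHT -> foxtrot
Index 3 -> bravo

Answer: bravo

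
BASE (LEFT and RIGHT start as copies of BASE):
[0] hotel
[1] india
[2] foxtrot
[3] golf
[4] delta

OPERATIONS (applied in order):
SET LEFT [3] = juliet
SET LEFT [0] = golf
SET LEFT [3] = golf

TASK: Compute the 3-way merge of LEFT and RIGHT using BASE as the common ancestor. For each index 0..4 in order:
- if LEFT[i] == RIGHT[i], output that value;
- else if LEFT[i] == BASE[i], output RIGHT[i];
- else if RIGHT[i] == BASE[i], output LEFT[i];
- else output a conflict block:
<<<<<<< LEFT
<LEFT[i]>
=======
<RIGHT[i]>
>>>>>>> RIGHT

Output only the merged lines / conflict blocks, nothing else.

Final LEFT:  [golf, india, foxtrot, golf, delta]
Final RIGHT: [hotel, india, foxtrot, golf, delta]
i=0: L=golf, R=hotel=BASE -> take LEFT -> golf
i=1: L=india R=india -> agree -> india
i=2: L=foxtrot R=foxtrot -> agree -> foxtrot
i=3: L=golf R=golf -> agree -> golf
i=4: L=delta R=delta -> agree -> delta

Answer: golf
india
foxtrot
golf
delta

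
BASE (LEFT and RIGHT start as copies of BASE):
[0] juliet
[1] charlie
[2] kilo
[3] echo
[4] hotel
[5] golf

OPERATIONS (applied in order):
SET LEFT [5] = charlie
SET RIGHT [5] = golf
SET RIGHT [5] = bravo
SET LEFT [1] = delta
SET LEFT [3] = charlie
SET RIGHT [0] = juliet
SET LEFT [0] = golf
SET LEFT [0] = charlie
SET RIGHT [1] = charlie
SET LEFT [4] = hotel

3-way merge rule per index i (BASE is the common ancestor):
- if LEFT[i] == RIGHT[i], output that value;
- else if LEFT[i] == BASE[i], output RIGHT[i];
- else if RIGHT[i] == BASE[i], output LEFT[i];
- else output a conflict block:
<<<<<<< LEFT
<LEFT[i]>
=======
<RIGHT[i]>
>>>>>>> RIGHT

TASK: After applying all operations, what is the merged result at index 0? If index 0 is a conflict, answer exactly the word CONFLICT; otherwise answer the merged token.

Final LEFT:  [charlie, delta, kilo, charlie, hotel, charlie]
Final RIGHT: [juliet, charlie, kilo, echo, hotel, bravo]
i=0: L=charlie, R=juliet=BASE -> take LEFT -> charlie
i=1: L=delta, R=charlie=BASE -> take LEFT -> delta
i=2: L=kilo R=kilo -> agree -> kilo
i=3: L=charlie, R=echo=BASE -> take LEFT -> charlie
i=4: L=hotel R=hotel -> agree -> hotel
i=5: BASE=golf L=charlie R=bravo all differ -> CONFLICT
Index 0 -> charlie

Answer: charlie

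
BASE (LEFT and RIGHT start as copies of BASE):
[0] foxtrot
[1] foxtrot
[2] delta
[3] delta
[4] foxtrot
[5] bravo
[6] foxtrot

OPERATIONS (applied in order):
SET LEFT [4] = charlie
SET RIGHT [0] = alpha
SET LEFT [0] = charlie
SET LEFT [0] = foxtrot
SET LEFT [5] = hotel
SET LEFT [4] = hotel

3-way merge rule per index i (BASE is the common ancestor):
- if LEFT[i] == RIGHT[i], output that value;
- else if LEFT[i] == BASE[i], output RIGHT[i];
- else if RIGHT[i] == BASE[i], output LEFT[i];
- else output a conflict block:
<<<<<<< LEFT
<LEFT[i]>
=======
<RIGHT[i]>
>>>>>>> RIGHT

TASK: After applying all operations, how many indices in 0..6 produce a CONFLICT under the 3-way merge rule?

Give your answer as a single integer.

Answer: 0

Derivation:
Final LEFT:  [foxtrot, foxtrot, delta, delta, hotel, hotel, foxtrot]
Final RIGHT: [alpha, foxtrot, delta, delta, foxtrot, bravo, foxtrot]
i=0: L=foxtrot=BASE, R=alpha -> take RIGHT -> alpha
i=1: L=foxtrot R=foxtrot -> agree -> foxtrot
i=2: L=delta R=delta -> agree -> delta
i=3: L=delta R=delta -> agree -> delta
i=4: L=hotel, R=foxtrot=BASE -> take LEFT -> hotel
i=5: L=hotel, R=bravo=BASE -> take LEFT -> hotel
i=6: L=foxtrot R=foxtrot -> agree -> foxtrot
Conflict count: 0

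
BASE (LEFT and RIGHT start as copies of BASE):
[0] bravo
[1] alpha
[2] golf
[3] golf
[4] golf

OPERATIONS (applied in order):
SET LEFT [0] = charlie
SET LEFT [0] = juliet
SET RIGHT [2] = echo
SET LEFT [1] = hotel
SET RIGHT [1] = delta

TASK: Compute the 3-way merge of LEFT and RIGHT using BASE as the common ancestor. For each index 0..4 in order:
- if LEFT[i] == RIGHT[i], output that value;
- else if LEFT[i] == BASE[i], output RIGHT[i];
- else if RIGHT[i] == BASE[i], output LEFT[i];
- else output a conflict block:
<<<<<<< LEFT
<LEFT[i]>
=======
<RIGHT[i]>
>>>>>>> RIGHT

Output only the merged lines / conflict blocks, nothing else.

Final LEFT:  [juliet, hotel, golf, golf, golf]
Final RIGHT: [bravo, delta, echo, golf, golf]
i=0: L=juliet, R=bravo=BASE -> take LEFT -> juliet
i=1: BASE=alpha L=hotel R=delta all differ -> CONFLICT
i=2: L=golf=BASE, R=echo -> take RIGHT -> echo
i=3: L=golf R=golf -> agree -> golf
i=4: L=golf R=golf -> agree -> golf

Answer: juliet
<<<<<<< LEFT
hotel
=======
delta
>>>>>>> RIGHT
echo
golf
golf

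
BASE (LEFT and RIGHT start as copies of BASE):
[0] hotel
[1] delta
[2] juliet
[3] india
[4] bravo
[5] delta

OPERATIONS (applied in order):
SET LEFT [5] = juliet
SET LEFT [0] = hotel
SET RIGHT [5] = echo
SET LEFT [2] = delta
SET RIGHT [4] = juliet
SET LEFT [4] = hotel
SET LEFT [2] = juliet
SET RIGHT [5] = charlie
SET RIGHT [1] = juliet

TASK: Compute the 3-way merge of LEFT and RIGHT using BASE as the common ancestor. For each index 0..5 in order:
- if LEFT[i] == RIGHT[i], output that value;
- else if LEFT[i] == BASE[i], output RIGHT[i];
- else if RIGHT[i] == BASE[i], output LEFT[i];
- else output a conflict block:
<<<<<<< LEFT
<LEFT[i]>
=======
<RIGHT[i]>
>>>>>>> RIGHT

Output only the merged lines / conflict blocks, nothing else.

Answer: hotel
juliet
juliet
india
<<<<<<< LEFT
hotel
=======
juliet
>>>>>>> RIGHT
<<<<<<< LEFT
juliet
=======
charlie
>>>>>>> RIGHT

Derivation:
Final LEFT:  [hotel, delta, juliet, india, hotel, juliet]
Final RIGHT: [hotel, juliet, juliet, india, juliet, charlie]
i=0: L=hotel R=hotel -> agree -> hotel
i=1: L=delta=BASE, R=juliet -> take RIGHT -> juliet
i=2: L=juliet R=juliet -> agree -> juliet
i=3: L=india R=india -> agree -> india
i=4: BASE=bravo L=hotel R=juliet all differ -> CONFLICT
i=5: BASE=delta L=juliet R=charlie all differ -> CONFLICT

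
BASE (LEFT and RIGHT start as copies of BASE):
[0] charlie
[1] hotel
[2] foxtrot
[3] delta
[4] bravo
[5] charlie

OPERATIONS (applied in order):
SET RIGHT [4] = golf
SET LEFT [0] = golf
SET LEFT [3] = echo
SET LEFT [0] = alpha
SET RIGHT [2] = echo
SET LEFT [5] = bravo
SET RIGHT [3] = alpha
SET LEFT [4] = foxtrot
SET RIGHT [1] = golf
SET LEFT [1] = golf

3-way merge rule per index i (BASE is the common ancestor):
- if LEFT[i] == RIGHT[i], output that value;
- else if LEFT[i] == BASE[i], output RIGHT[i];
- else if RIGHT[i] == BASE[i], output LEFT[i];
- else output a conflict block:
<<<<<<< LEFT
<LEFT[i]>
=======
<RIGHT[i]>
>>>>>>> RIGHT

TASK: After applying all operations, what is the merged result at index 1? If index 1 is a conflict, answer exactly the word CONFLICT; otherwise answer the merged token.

Final LEFT:  [alpha, golf, foxtrot, echo, foxtrot, bravo]
Final RIGHT: [charlie, golf, echo, alpha, golf, charlie]
i=0: L=alpha, R=charlie=BASE -> take LEFT -> alpha
i=1: L=golf R=golf -> agree -> golf
i=2: L=foxtrot=BASE, R=echo -> take RIGHT -> echo
i=3: BASE=delta L=echo R=alpha all differ -> CONFLICT
i=4: BASE=bravo L=foxtrot R=golf all differ -> CONFLICT
i=5: L=bravo, R=charlie=BASE -> take LEFT -> bravo
Index 1 -> golf

Answer: golf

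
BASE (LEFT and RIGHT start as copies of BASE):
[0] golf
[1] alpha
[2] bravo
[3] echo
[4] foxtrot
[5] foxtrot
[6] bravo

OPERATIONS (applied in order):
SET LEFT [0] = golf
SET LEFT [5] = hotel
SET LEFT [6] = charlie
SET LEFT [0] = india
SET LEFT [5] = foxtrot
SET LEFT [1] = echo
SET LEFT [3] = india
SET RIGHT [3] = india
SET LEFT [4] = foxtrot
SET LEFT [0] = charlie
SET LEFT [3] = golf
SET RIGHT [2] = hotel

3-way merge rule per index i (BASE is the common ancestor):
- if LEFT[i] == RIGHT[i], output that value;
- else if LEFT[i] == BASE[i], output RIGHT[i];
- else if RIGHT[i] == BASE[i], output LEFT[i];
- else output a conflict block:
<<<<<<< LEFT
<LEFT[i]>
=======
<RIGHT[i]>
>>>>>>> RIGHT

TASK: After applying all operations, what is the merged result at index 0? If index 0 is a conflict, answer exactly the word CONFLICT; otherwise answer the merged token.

Answer: charlie

Derivation:
Final LEFT:  [charlie, echo, bravo, golf, foxtrot, foxtrot, charlie]
Final RIGHT: [golf, alpha, hotel, india, foxtrot, foxtrot, bravo]
i=0: L=charlie, R=golf=BASE -> take LEFT -> charlie
i=1: L=echo, R=alpha=BASE -> take LEFT -> echo
i=2: L=bravo=BASE, R=hotel -> take RIGHT -> hotel
i=3: BASE=echo L=golf R=india all differ -> CONFLICT
i=4: L=foxtrot R=foxtrot -> agree -> foxtrot
i=5: L=foxtrot R=foxtrot -> agree -> foxtrot
i=6: L=charlie, R=bravo=BASE -> take LEFT -> charlie
Index 0 -> charlie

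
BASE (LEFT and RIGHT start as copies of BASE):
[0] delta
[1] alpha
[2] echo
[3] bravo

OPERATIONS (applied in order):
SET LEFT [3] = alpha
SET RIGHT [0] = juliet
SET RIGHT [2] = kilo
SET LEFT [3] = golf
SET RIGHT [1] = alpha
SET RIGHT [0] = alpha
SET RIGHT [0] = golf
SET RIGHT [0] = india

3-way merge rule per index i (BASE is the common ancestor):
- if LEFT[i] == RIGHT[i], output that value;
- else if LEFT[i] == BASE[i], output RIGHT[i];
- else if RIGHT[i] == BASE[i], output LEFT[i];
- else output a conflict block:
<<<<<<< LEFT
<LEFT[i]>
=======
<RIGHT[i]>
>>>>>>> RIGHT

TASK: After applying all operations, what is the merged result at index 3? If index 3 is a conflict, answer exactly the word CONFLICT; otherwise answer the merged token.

Final LEFT:  [delta, alpha, echo, golf]
Final RIGHT: [india, alpha, kilo, bravo]
i=0: L=delta=BASE, R=india -> take RIGHT -> india
i=1: L=alpha R=alpha -> agree -> alpha
i=2: L=echo=BASE, R=kilo -> take RIGHT -> kilo
i=3: L=golf, R=bravo=BASE -> take LEFT -> golf
Index 3 -> golf

Answer: golf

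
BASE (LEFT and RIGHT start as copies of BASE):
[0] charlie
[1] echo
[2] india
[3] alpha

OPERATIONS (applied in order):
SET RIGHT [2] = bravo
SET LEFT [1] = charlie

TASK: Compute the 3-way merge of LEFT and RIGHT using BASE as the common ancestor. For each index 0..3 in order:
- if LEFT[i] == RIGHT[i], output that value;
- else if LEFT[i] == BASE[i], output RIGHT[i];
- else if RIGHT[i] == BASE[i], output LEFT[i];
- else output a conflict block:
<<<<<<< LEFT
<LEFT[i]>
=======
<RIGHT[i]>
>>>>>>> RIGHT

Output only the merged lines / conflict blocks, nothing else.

Answer: charlie
charlie
bravo
alpha

Derivation:
Final LEFT:  [charlie, charlie, india, alpha]
Final RIGHT: [charlie, echo, bravo, alpha]
i=0: L=charlie R=charlie -> agree -> charlie
i=1: L=charlie, R=echo=BASE -> take LEFT -> charlie
i=2: L=india=BASE, R=bravo -> take RIGHT -> bravo
i=3: L=alpha R=alpha -> agree -> alpha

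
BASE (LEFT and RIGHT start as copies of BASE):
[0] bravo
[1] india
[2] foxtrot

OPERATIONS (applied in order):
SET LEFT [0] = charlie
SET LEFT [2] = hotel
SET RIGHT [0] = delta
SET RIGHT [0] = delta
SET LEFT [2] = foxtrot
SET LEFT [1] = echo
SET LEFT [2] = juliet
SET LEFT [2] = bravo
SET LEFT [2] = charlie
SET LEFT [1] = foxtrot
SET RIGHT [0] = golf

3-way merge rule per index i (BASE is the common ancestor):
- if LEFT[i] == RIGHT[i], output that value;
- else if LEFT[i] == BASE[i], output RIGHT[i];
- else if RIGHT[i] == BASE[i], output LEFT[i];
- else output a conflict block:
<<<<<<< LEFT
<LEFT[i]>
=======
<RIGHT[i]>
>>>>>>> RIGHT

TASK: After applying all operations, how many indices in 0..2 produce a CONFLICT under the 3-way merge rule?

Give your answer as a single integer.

Final LEFT:  [charlie, foxtrot, charlie]
Final RIGHT: [golf, india, foxtrot]
i=0: BASE=bravo L=charlie R=golf all differ -> CONFLICT
i=1: L=foxtrot, R=india=BASE -> take LEFT -> foxtrot
i=2: L=charlie, R=foxtrot=BASE -> take LEFT -> charlie
Conflict count: 1

Answer: 1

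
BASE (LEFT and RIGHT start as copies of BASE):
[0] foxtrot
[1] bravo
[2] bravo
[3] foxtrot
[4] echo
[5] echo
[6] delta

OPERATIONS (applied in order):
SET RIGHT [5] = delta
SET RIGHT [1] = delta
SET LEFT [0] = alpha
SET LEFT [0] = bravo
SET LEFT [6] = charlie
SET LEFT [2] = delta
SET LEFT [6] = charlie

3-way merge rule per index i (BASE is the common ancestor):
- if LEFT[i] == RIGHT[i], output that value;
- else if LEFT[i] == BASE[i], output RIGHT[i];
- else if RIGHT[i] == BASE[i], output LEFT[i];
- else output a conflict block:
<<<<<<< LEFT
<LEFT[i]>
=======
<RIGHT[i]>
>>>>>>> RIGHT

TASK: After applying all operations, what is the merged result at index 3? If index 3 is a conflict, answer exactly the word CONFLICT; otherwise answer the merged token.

Answer: foxtrot

Derivation:
Final LEFT:  [bravo, bravo, delta, foxtrot, echo, echo, charlie]
Final RIGHT: [foxtrot, delta, bravo, foxtrot, echo, delta, delta]
i=0: L=bravo, R=foxtrot=BASE -> take LEFT -> bravo
i=1: L=bravo=BASE, R=delta -> take RIGHT -> delta
i=2: L=delta, R=bravo=BASE -> take LEFT -> delta
i=3: L=foxtrot R=foxtrot -> agree -> foxtrot
i=4: L=echo R=echo -> agree -> echo
i=5: L=echo=BASE, R=delta -> take RIGHT -> delta
i=6: L=charlie, R=delta=BASE -> take LEFT -> charlie
Index 3 -> foxtrot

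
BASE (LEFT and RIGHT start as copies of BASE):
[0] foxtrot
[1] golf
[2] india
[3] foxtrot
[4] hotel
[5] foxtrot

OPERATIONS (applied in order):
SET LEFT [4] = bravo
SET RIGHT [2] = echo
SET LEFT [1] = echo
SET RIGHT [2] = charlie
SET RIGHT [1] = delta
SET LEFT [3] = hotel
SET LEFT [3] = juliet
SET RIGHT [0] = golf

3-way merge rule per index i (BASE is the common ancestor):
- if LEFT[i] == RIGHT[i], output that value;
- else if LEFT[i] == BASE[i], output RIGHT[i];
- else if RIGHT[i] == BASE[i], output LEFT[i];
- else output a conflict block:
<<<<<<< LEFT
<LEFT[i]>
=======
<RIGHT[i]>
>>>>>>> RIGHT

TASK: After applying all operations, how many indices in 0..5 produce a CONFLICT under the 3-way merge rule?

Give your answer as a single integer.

Final LEFT:  [foxtrot, echo, india, juliet, bravo, foxtrot]
Final RIGHT: [golf, delta, charlie, foxtrot, hotel, foxtrot]
i=0: L=foxtrot=BASE, R=golf -> take RIGHT -> golf
i=1: BASE=golf L=echo R=delta all differ -> CONFLICT
i=2: L=india=BASE, R=charlie -> take RIGHT -> charlie
i=3: L=juliet, R=foxtrot=BASE -> take LEFT -> juliet
i=4: L=bravo, R=hotel=BASE -> take LEFT -> bravo
i=5: L=foxtrot R=foxtrot -> agree -> foxtrot
Conflict count: 1

Answer: 1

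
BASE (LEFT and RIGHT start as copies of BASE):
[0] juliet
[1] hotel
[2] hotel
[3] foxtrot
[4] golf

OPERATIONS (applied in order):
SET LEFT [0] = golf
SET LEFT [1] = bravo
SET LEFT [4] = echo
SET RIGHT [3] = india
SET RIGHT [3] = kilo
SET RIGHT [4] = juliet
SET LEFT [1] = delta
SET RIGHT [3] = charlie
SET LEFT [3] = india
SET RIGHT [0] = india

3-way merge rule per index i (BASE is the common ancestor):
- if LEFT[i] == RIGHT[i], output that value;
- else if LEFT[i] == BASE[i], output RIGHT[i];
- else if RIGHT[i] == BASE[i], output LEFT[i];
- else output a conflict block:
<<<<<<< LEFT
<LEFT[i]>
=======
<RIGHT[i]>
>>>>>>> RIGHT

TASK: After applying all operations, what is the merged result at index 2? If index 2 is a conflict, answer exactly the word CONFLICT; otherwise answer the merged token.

Final LEFT:  [golf, delta, hotel, india, echo]
Final RIGHT: [india, hotel, hotel, charlie, juliet]
i=0: BASE=juliet L=golf R=india all differ -> CONFLICT
i=1: L=delta, R=hotel=BASE -> take LEFT -> delta
i=2: L=hotel R=hotel -> agree -> hotel
i=3: BASE=foxtrot L=india R=charlie all differ -> CONFLICT
i=4: BASE=golf L=echo R=juliet all differ -> CONFLICT
Index 2 -> hotel

Answer: hotel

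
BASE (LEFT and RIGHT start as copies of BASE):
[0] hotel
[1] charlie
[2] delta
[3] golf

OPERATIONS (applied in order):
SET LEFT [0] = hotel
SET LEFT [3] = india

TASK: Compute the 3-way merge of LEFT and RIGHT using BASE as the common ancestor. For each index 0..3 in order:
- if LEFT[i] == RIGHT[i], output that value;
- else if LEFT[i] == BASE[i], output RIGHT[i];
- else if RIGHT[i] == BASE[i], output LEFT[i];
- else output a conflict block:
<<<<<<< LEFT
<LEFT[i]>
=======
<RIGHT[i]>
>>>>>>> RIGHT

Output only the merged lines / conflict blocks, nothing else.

Final LEFT:  [hotel, charlie, delta, india]
Final RIGHT: [hotel, charlie, delta, golf]
i=0: L=hotel R=hotel -> agree -> hotel
i=1: L=charlie R=charlie -> agree -> charlie
i=2: L=delta R=delta -> agree -> delta
i=3: L=india, R=golf=BASE -> take LEFT -> india

Answer: hotel
charlie
delta
india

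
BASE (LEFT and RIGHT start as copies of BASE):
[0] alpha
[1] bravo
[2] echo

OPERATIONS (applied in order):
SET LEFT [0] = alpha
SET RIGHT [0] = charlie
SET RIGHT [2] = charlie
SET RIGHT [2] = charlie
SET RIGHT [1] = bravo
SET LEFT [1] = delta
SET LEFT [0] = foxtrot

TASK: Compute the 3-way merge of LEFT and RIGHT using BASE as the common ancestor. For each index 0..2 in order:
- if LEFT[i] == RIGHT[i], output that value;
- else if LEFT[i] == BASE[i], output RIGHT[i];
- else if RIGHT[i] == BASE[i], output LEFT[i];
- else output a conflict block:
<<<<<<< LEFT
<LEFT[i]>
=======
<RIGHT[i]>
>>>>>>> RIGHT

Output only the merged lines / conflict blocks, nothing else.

Final LEFT:  [foxtrot, delta, echo]
Final RIGHT: [charlie, bravo, charlie]
i=0: BASE=alpha L=foxtrot R=charlie all differ -> CONFLICT
i=1: L=delta, R=bravo=BASE -> take LEFT -> delta
i=2: L=echo=BASE, R=charlie -> take RIGHT -> charlie

Answer: <<<<<<< LEFT
foxtrot
=======
charlie
>>>>>>> RIGHT
delta
charlie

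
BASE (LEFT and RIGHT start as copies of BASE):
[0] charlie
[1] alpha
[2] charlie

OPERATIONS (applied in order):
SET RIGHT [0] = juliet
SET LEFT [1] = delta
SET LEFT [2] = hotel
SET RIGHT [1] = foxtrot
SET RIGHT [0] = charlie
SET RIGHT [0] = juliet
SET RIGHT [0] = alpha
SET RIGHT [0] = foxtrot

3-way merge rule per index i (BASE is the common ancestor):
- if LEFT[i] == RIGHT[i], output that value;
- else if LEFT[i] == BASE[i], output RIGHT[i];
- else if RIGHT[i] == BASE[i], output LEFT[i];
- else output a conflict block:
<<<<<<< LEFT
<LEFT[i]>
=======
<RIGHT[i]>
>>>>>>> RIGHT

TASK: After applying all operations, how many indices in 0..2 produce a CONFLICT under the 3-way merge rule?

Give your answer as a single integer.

Answer: 1

Derivation:
Final LEFT:  [charlie, delta, hotel]
Final RIGHT: [foxtrot, foxtrot, charlie]
i=0: L=charlie=BASE, R=foxtrot -> take RIGHT -> foxtrot
i=1: BASE=alpha L=delta R=foxtrot all differ -> CONFLICT
i=2: L=hotel, R=charlie=BASE -> take LEFT -> hotel
Conflict count: 1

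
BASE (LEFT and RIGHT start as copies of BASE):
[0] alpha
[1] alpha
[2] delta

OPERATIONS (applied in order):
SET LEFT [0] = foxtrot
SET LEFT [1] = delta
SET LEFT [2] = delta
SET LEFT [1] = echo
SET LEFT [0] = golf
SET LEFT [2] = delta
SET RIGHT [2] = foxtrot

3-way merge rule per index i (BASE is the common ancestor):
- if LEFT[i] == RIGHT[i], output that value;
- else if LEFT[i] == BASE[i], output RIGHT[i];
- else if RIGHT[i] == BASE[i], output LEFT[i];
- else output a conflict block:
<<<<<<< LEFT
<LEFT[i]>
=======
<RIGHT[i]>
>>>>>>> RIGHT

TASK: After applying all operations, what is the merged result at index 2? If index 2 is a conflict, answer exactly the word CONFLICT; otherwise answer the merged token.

Final LEFT:  [golf, echo, delta]
Final RIGHT: [alpha, alpha, foxtrot]
i=0: L=golf, R=alpha=BASE -> take LEFT -> golf
i=1: L=echo, R=alpha=BASE -> take LEFT -> echo
i=2: L=delta=BASE, R=foxtrot -> take RIGHT -> foxtrot
Index 2 -> foxtrot

Answer: foxtrot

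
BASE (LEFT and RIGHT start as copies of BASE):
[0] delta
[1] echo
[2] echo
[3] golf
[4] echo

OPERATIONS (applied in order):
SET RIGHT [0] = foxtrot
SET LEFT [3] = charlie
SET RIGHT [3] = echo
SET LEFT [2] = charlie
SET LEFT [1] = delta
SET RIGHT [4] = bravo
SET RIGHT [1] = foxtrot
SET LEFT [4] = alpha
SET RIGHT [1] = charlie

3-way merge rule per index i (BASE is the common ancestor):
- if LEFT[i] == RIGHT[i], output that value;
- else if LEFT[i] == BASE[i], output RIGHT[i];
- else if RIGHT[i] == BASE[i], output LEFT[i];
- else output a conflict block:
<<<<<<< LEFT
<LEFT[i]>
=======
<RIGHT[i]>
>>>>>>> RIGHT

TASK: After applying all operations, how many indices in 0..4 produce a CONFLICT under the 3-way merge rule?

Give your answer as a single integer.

Answer: 3

Derivation:
Final LEFT:  [delta, delta, charlie, charlie, alpha]
Final RIGHT: [foxtrot, charlie, echo, echo, bravo]
i=0: L=delta=BASE, R=foxtrot -> take RIGHT -> foxtrot
i=1: BASE=echo L=delta R=charlie all differ -> CONFLICT
i=2: L=charlie, R=echo=BASE -> take LEFT -> charlie
i=3: BASE=golf L=charlie R=echo all differ -> CONFLICT
i=4: BASE=echo L=alpha R=bravo all differ -> CONFLICT
Conflict count: 3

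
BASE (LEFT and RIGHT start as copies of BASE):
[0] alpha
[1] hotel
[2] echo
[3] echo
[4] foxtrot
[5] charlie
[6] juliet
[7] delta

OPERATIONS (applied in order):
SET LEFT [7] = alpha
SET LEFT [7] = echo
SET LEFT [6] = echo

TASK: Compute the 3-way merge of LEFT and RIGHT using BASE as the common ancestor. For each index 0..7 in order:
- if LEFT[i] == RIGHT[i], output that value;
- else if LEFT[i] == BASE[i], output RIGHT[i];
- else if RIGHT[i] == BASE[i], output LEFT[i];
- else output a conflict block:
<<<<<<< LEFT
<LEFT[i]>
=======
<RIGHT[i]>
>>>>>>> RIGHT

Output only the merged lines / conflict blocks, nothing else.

Final LEFT:  [alpha, hotel, echo, echo, foxtrot, charlie, echo, echo]
Final RIGHT: [alpha, hotel, echo, echo, foxtrot, charlie, juliet, delta]
i=0: L=alpha R=alpha -> agree -> alpha
i=1: L=hotel R=hotel -> agree -> hotel
i=2: L=echo R=echo -> agree -> echo
i=3: L=echo R=echo -> agree -> echo
i=4: L=foxtrot R=foxtrot -> agree -> foxtrot
i=5: L=charlie R=charlie -> agree -> charlie
i=6: L=echo, R=juliet=BASE -> take LEFT -> echo
i=7: L=echo, R=delta=BASE -> take LEFT -> echo

Answer: alpha
hotel
echo
echo
foxtrot
charlie
echo
echo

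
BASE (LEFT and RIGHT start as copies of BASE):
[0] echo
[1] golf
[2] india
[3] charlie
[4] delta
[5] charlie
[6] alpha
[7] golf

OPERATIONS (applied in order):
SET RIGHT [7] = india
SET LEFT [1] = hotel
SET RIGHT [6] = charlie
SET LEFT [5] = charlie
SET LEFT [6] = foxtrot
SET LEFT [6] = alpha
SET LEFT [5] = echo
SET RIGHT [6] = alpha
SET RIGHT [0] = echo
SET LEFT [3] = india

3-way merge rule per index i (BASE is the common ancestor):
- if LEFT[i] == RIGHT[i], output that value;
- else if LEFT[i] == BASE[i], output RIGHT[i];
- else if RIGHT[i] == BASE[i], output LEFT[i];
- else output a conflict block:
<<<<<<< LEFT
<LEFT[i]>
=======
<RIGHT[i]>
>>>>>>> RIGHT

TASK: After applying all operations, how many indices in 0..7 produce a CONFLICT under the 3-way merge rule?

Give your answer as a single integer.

Answer: 0

Derivation:
Final LEFT:  [echo, hotel, india, india, delta, echo, alpha, golf]
Final RIGHT: [echo, golf, india, charlie, delta, charlie, alpha, india]
i=0: L=echo R=echo -> agree -> echo
i=1: L=hotel, R=golf=BASE -> take LEFT -> hotel
i=2: L=india R=india -> agree -> india
i=3: L=india, R=charlie=BASE -> take LEFT -> india
i=4: L=delta R=delta -> agree -> delta
i=5: L=echo, R=charlie=BASE -> take LEFT -> echo
i=6: L=alpha R=alpha -> agree -> alpha
i=7: L=golf=BASE, R=india -> take RIGHT -> india
Conflict count: 0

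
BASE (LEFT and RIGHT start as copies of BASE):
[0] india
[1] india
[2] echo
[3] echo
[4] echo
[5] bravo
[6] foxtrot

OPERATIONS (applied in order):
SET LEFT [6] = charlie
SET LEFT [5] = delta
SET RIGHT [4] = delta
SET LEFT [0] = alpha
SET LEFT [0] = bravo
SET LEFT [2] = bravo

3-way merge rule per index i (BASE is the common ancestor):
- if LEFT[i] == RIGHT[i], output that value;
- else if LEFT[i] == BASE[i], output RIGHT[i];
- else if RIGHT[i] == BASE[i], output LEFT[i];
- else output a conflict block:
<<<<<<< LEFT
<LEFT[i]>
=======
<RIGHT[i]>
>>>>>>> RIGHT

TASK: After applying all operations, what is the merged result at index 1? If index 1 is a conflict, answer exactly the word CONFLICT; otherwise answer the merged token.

Final LEFT:  [bravo, india, bravo, echo, echo, delta, charlie]
Final RIGHT: [india, india, echo, echo, delta, bravo, foxtrot]
i=0: L=bravo, R=india=BASE -> take LEFT -> bravo
i=1: L=india R=india -> agree -> india
i=2: L=bravo, R=echo=BASE -> take LEFT -> bravo
i=3: L=echo R=echo -> agree -> echo
i=4: L=echo=BASE, R=delta -> take RIGHT -> delta
i=5: L=delta, R=bravo=BASE -> take LEFT -> delta
i=6: L=charlie, R=foxtrot=BASE -> take LEFT -> charlie
Index 1 -> india

Answer: india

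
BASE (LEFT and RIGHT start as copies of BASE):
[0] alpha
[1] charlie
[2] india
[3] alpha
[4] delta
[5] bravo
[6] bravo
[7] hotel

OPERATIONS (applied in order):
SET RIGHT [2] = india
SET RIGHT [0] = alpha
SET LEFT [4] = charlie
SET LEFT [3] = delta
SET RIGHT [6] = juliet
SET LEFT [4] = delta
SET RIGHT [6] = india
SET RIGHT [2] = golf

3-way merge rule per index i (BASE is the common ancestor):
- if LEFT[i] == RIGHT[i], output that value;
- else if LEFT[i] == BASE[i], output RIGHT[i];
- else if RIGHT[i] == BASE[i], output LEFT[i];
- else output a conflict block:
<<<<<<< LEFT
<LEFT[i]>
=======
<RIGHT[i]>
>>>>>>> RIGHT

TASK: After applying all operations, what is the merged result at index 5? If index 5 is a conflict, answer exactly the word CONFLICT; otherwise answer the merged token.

Final LEFT:  [alpha, charlie, india, delta, delta, bravo, bravo, hotel]
Final RIGHT: [alpha, charlie, golf, alpha, delta, bravo, india, hotel]
i=0: L=alpha R=alpha -> agree -> alpha
i=1: L=charlie R=charlie -> agree -> charlie
i=2: L=india=BASE, R=golf -> take RIGHT -> golf
i=3: L=delta, R=alpha=BASE -> take LEFT -> delta
i=4: L=delta R=delta -> agree -> delta
i=5: L=bravo R=bravo -> agree -> bravo
i=6: L=bravo=BASE, R=india -> take RIGHT -> india
i=7: L=hotel R=hotel -> agree -> hotel
Index 5 -> bravo

Answer: bravo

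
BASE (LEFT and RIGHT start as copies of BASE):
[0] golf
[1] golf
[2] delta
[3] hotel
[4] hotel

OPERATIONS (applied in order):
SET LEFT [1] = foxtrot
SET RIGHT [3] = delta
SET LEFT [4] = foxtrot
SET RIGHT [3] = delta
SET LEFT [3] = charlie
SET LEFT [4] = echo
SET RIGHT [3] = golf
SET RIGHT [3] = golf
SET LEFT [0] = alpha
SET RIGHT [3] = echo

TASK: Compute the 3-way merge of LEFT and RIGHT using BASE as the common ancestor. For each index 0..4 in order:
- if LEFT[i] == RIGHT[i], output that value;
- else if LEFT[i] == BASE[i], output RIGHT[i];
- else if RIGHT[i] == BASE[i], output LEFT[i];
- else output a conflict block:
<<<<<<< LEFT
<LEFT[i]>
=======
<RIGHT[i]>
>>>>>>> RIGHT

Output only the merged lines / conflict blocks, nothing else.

Final LEFT:  [alpha, foxtrot, delta, charlie, echo]
Final RIGHT: [golf, golf, delta, echo, hotel]
i=0: L=alpha, R=golf=BASE -> take LEFT -> alpha
i=1: L=foxtrot, R=golf=BASE -> take LEFT -> foxtrot
i=2: L=delta R=delta -> agree -> delta
i=3: BASE=hotel L=charlie R=echo all differ -> CONFLICT
i=4: L=echo, R=hotel=BASE -> take LEFT -> echo

Answer: alpha
foxtrot
delta
<<<<<<< LEFT
charlie
=======
echo
>>>>>>> RIGHT
echo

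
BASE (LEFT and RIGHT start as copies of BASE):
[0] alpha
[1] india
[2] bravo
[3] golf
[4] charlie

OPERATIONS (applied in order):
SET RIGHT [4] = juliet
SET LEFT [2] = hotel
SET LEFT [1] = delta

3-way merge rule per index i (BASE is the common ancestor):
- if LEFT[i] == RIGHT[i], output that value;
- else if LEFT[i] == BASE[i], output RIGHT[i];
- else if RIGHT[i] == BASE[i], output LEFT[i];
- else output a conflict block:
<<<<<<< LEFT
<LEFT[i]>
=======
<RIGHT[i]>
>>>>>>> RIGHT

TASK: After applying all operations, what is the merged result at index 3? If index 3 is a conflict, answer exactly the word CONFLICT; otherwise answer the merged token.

Final LEFT:  [alpha, delta, hotel, golf, charlie]
Final RIGHT: [alpha, india, bravo, golf, juliet]
i=0: L=alpha R=alpha -> agree -> alpha
i=1: L=delta, R=india=BASE -> take LEFT -> delta
i=2: L=hotel, R=bravo=BASE -> take LEFT -> hotel
i=3: L=golf R=golf -> agree -> golf
i=4: L=charlie=BASE, R=juliet -> take RIGHT -> juliet
Index 3 -> golf

Answer: golf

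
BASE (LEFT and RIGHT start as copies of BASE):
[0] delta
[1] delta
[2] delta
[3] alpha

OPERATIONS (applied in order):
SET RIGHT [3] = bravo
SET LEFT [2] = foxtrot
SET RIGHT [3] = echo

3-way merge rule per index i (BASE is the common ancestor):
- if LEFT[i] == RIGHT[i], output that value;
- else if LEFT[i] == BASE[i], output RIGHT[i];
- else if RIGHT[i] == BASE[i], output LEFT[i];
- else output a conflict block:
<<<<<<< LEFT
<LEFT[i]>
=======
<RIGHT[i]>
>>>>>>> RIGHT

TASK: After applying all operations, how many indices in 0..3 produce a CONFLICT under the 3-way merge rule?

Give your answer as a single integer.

Final LEFT:  [delta, delta, foxtrot, alpha]
Final RIGHT: [delta, delta, delta, echo]
i=0: L=delta R=delta -> agree -> delta
i=1: L=delta R=delta -> agree -> delta
i=2: L=foxtrot, R=delta=BASE -> take LEFT -> foxtrot
i=3: L=alpha=BASE, R=echo -> take RIGHT -> echo
Conflict count: 0

Answer: 0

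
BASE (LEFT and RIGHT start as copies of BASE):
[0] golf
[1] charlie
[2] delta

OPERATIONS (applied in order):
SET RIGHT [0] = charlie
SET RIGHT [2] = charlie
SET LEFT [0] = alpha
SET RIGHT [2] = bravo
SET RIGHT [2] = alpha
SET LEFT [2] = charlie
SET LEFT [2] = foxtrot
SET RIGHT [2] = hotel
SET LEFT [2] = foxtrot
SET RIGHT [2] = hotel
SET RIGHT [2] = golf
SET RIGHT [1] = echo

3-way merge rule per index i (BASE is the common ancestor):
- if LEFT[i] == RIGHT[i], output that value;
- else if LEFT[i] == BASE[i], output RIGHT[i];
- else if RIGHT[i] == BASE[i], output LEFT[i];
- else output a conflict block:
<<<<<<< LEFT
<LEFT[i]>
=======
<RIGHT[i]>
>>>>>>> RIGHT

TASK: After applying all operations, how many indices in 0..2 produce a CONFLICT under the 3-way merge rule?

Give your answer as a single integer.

Final LEFT:  [alpha, charlie, foxtrot]
Final RIGHT: [charlie, echo, golf]
i=0: BASE=golf L=alpha R=charlie all differ -> CONFLICT
i=1: L=charlie=BASE, R=echo -> take RIGHT -> echo
i=2: BASE=delta L=foxtrot R=golf all differ -> CONFLICT
Conflict count: 2

Answer: 2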